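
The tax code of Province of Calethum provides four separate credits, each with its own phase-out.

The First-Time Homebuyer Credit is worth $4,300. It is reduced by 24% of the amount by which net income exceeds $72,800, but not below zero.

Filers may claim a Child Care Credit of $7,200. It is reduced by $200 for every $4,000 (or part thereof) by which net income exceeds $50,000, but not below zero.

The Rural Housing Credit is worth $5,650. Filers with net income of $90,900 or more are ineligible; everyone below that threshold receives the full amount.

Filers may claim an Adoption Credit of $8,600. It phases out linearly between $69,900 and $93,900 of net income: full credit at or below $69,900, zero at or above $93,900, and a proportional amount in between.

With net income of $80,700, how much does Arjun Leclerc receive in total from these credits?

$18,384

First-Time Homebuyer Credit: 24% of the $7,900 excess over $72,800 is $1,896; credit = $4,300 − $1,896 = $2,404.
Child Care Credit: income exceeds $50,000 by $30,700, which is 8 full-or-partial $4,000 increments; reduction = 8 × $200 = $1,600, leaving $5,600.
Rural Housing Credit: $80,700 is below the $90,900 cutoff, so the full $5,650 applies.
Adoption Credit: $80,700 is $10,800 into a $24,000 phase-out range, leaving 13,200/24,000 of the credit: $8,600 × 13,200/24,000 = $4,730.
Total: $2,404 + $5,600 + $5,650 + $4,730 = $18,384.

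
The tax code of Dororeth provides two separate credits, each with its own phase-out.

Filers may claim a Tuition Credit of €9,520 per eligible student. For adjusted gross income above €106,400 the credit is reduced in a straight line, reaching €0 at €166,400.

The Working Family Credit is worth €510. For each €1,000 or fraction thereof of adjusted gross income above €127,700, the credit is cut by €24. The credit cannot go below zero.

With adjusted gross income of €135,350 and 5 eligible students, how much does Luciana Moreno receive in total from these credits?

Tuition Credit: base = 5 × €9,520 = €47,600. €135,350 is €28,950 into a €60,000 phase-out range, leaving 31,050/60,000 of the credit: €47,600 × 31,050/60,000 = €24,633.
Working Family Credit: income exceeds €127,700 by €7,650, which is 8 full-or-partial €1,000 increments; reduction = 8 × €24 = €192, leaving €318.
Total: €24,633 + €318 = €24,951.

€24,951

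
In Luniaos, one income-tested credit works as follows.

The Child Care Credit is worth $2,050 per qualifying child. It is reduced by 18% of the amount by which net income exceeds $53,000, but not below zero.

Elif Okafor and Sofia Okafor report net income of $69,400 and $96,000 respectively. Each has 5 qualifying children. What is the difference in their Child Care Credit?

$4,788

Elif ($69,400): Child Care Credit: base = 5 × $2,050 = $10,250. 18% of the $16,400 excess over $53,000 is $2,952; credit = $10,250 − $2,952 = $7,298.
Sofia ($96,000): Child Care Credit: base = 5 × $2,050 = $10,250. 18% of the $43,000 excess over $53,000 is $7,740; credit = $10,250 − $7,740 = $2,510.
Difference: |$7,298 − $2,510| = $4,788.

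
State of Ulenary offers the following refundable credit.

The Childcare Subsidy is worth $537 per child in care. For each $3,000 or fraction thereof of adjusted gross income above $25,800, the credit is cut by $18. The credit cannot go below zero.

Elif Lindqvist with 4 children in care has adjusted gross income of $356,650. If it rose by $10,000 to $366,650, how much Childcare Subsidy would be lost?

At $356,650 — base = 4 × $537 = $2,148. income exceeds $25,800 by $330,850, which is 111 full-or-partial $3,000 increments; reduction = 111 × $18 = $1,998, leaving $150.
At $366,650 — base = 4 × $537 = $2,148. income exceeds $25,800 by $340,850, which is 114 full-or-partial $3,000 increments; reduction = 114 × $18 = $2,052, leaving $96.
Lost: $150 − $96 = $54.

$54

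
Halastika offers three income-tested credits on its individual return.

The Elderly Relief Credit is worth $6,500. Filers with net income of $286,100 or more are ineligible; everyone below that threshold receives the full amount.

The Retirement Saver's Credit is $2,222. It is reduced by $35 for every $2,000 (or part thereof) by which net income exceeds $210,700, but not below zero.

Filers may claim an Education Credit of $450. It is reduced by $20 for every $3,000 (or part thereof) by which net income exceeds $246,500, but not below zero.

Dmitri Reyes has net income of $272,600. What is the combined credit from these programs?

Elderly Relief Credit: $272,600 is below the $286,100 cutoff, so the full $6,500 applies.
Retirement Saver's Credit: income exceeds $210,700 by $61,900, which is 31 full-or-partial $2,000 increments; reduction = 31 × $35 = $1,085, leaving $1,137.
Education Credit: income exceeds $246,500 by $26,100, which is 9 full-or-partial $3,000 increments; reduction = 9 × $20 = $180, leaving $270.
Total: $6,500 + $1,137 + $270 = $7,907.

$7,907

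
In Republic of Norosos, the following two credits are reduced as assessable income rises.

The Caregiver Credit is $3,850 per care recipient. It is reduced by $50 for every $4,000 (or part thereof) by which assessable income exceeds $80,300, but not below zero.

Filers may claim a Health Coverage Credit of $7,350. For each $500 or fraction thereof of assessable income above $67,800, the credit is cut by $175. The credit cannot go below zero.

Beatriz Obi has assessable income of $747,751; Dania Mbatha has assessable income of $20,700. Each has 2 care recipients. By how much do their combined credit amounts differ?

$15,050

Beatriz ($747,751): Caregiver Credit: base = 2 × $3,850 = $7,700. income exceeds $80,300 by $667,451 → 167 increments × $50 = $8,350 ≥ base, so the credit is $0. Health Coverage Credit: income exceeds $67,800 by $679,951 → 1360 increments × $175 = $238,000 ≥ base, so the credit is $0. total $0 + $0 = $0
Dania ($20,700): Caregiver Credit: base = 2 × $3,850 = $7,700. $20,700 is at or below the $80,300 threshold, so the full $7,700 applies. Health Coverage Credit: $20,700 is at or below the $67,800 threshold, so the full $7,350 applies. total $7,700 + $7,350 = $15,050
Difference: |$0 − $15,050| = $15,050.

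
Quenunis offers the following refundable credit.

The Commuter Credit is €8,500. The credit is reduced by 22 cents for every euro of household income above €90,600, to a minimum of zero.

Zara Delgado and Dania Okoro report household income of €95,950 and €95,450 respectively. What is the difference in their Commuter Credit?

€110

Zara (€95,950): Commuter Credit: 22% of the €5,350 excess over €90,600 is €1,177; credit = €8,500 − €1,177 = €7,323.
Dania (€95,450): Commuter Credit: 22% of the €4,850 excess over €90,600 is €1,067; credit = €8,500 − €1,067 = €7,433.
Difference: |€7,323 − €7,433| = €110.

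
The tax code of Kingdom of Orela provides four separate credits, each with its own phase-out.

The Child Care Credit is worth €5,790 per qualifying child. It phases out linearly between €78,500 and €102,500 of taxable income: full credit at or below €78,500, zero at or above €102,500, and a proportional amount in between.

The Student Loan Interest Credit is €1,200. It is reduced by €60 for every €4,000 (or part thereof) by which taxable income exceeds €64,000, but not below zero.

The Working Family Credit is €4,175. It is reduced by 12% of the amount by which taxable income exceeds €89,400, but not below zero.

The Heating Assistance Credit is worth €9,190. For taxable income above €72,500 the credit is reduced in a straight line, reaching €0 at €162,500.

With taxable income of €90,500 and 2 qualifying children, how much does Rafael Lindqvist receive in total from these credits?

€17,965

Child Care Credit: base = 2 × €5,790 = €11,580. €90,500 is €12,000 into a €24,000 phase-out range, leaving 12,000/24,000 of the credit: €11,580 × 12,000/24,000 = €5,790.
Student Loan Interest Credit: income exceeds €64,000 by €26,500, which is 7 full-or-partial €4,000 increments; reduction = 7 × €60 = €420, leaving €780.
Working Family Credit: 12% of the €1,100 excess over €89,400 is €132; credit = €4,175 − €132 = €4,043.
Heating Assistance Credit: €90,500 is €18,000 into a €90,000 phase-out range, leaving 72,000/90,000 of the credit: €9,190 × 72,000/90,000 = €7,352.
Total: €5,790 + €780 + €4,043 + €7,352 = €17,965.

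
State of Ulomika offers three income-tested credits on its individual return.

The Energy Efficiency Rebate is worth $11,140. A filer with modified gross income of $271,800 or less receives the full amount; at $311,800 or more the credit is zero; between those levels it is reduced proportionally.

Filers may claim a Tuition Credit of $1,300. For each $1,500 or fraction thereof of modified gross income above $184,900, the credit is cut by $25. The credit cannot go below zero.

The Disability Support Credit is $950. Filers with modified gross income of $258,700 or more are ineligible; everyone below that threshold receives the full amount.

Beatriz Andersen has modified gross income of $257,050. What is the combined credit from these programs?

$12,165

Energy Efficiency Rebate: $257,050 is at or below the $271,800 threshold, so the full $11,140 applies.
Tuition Credit: income exceeds $184,900 by $72,150, which is 49 full-or-partial $1,500 increments; reduction = 49 × $25 = $1,225, leaving $75.
Disability Support Credit: $257,050 is below the $258,700 cutoff, so the full $950 applies.
Total: $11,140 + $75 + $950 = $12,165.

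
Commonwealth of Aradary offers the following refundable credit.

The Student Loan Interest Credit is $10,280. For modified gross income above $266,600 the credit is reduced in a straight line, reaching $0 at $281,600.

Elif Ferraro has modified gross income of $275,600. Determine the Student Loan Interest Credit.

$4,112

Student Loan Interest Credit: $275,600 is $9,000 into a $15,000 phase-out range, leaving 6,000/15,000 of the credit: $10,280 × 6,000/15,000 = $4,112.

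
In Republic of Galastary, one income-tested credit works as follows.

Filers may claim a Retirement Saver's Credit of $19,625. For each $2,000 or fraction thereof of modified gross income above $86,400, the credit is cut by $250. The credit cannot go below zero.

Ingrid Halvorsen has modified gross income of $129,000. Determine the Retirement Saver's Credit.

$14,125

Retirement Saver's Credit: income exceeds $86,400 by $42,600, which is 22 full-or-partial $2,000 increments; reduction = 22 × $250 = $5,500, leaving $14,125.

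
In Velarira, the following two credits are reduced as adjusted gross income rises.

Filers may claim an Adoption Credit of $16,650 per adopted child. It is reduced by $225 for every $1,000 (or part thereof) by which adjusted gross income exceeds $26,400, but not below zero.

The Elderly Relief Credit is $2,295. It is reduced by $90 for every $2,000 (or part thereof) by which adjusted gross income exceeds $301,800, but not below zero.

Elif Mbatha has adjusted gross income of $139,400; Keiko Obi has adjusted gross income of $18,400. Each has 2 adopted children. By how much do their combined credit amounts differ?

Elif ($139,400): Adoption Credit: base = 2 × $16,650 = $33,300. income exceeds $26,400 by $113,000, which is 113 full-or-partial $1,000 increments; reduction = 113 × $225 = $25,425, leaving $7,875. Elderly Relief Credit: $139,400 is at or below the $301,800 threshold, so the full $2,295 applies. total $7,875 + $2,295 = $10,170
Keiko ($18,400): Adoption Credit: base = 2 × $16,650 = $33,300. $18,400 is at or below the $26,400 threshold, so the full $33,300 applies. Elderly Relief Credit: $18,400 is at or below the $301,800 threshold, so the full $2,295 applies. total $33,300 + $2,295 = $35,595
Difference: |$10,170 − $35,595| = $25,425.

$25,425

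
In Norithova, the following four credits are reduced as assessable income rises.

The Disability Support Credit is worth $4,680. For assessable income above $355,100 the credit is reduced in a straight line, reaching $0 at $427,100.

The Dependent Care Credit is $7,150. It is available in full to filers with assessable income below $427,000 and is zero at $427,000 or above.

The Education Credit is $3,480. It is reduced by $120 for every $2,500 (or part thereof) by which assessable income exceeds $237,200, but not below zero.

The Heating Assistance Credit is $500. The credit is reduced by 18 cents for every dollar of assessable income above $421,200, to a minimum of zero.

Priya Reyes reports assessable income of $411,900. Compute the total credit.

Disability Support Credit: $411,900 is $56,800 into a $72,000 phase-out range, leaving 15,200/72,000 of the credit: $4,680 × 15,200/72,000 = $988.
Dependent Care Credit: $411,900 is below the $427,000 cutoff, so the full $7,150 applies.
Education Credit: income exceeds $237,200 by $174,700 → 70 increments × $120 = $8,400 ≥ base, so the credit is $0.
Heating Assistance Credit: $411,900 is at or below the $421,200 threshold, so the full $500 applies.
Total: $988 + $7,150 + $0 + $500 = $8,638.

$8,638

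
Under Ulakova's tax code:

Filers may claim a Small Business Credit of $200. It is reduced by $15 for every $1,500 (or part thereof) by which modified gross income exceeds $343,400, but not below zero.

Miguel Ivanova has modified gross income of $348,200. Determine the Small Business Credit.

$140

Small Business Credit: income exceeds $343,400 by $4,800, which is 4 full-or-partial $1,500 increments; reduction = 4 × $15 = $60, leaving $140.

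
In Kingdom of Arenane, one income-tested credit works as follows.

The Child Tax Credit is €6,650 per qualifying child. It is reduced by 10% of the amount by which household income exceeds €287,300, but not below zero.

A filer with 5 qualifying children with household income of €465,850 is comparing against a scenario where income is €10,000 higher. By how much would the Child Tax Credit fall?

At €465,850 — base = 5 × €6,650 = €33,250. 10% of the €178,550 excess over €287,300 is €17,855; credit = €33,250 − €17,855 = €15,395.
At €475,850 — base = 5 × €6,650 = €33,250. 10% of the €188,550 excess over €287,300 is €18,855; credit = €33,250 − €18,855 = €14,395.
Lost: €15,395 − €14,395 = €1,000.

€1,000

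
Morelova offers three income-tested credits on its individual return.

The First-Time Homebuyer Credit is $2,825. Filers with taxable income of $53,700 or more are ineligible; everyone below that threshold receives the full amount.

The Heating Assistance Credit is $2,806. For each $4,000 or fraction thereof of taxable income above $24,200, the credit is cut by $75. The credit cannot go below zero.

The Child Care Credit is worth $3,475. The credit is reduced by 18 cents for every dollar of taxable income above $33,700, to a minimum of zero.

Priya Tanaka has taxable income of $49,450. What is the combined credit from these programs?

$5,746

First-Time Homebuyer Credit: $49,450 is below the $53,700 cutoff, so the full $2,825 applies.
Heating Assistance Credit: income exceeds $24,200 by $25,250, which is 7 full-or-partial $4,000 increments; reduction = 7 × $75 = $525, leaving $2,281.
Child Care Credit: 18% of the $15,750 excess over $33,700 is $2,835; credit = $3,475 − $2,835 = $640.
Total: $2,825 + $2,281 + $640 = $5,746.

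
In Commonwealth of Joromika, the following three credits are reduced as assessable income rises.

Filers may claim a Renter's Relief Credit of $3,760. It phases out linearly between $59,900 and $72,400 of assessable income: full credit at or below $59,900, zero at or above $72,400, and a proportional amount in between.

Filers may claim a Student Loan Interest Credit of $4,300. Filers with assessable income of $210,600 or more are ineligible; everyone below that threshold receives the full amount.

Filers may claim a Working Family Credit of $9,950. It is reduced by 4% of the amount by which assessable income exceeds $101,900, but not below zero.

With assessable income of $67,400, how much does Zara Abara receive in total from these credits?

$15,754

Renter's Relief Credit: $67,400 is $7,500 into a $12,500 phase-out range, leaving 5,000/12,500 of the credit: $3,760 × 5,000/12,500 = $1,504.
Student Loan Interest Credit: $67,400 is below the $210,600 cutoff, so the full $4,300 applies.
Working Family Credit: $67,400 is at or below the $101,900 threshold, so the full $9,950 applies.
Total: $1,504 + $4,300 + $9,950 = $15,754.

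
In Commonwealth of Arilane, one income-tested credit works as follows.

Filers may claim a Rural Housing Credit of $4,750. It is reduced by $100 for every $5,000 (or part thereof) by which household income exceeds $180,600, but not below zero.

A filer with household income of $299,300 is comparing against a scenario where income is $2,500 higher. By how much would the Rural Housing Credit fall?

$100

At $299,300 — income exceeds $180,600 by $118,700, which is 24 full-or-partial $5,000 increments; reduction = 24 × $100 = $2,400, leaving $2,350.
At $301,800 — income exceeds $180,600 by $121,200, which is 25 full-or-partial $5,000 increments; reduction = 25 × $100 = $2,500, leaving $2,250.
Lost: $2,350 − $2,250 = $100.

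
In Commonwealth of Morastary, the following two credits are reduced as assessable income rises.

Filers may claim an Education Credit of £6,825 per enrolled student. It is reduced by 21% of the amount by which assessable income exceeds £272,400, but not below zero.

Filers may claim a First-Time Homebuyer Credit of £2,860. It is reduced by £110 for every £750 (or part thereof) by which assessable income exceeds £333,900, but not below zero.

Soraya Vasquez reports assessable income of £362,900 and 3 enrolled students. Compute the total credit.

Education Credit: base = 3 × £6,825 = £20,475. 21% of the £90,500 excess over £272,400 is £19,005; credit = £20,475 − £19,005 = £1,470.
First-Time Homebuyer Credit: income exceeds £333,900 by £29,000 → 39 increments × £110 = £4,290 ≥ base, so the credit is £0.
Total: £1,470 + £0 = £1,470.

£1,470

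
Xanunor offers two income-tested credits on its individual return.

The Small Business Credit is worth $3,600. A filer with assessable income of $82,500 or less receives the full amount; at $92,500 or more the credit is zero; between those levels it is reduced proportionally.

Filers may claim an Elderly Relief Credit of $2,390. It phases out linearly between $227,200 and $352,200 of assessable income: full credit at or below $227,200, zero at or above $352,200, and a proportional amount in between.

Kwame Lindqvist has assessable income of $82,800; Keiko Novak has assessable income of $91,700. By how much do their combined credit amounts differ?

Kwame ($82,800): Small Business Credit: $82,800 is $300 into a $10,000 phase-out range, leaving 9,700/10,000 of the credit: $3,600 × 9,700/10,000 = $3,492. Elderly Relief Credit: $82,800 is at or below the $227,200 threshold, so the full $2,390 applies. total $3,492 + $2,390 = $5,882
Keiko ($91,700): Small Business Credit: $91,700 is $9,200 into a $10,000 phase-out range, leaving 800/10,000 of the credit: $3,600 × 800/10,000 = $288. Elderly Relief Credit: $91,700 is at or below the $227,200 threshold, so the full $2,390 applies. total $288 + $2,390 = $2,678
Difference: |$5,882 − $2,678| = $3,204.

$3,204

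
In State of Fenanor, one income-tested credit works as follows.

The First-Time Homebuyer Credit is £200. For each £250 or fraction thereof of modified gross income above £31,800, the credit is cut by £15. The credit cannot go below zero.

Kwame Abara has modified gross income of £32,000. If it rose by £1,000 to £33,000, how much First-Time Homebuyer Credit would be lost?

£60

At £32,000 — income exceeds £31,800 by £200, which is 1 full-or-partial £250 increment; reduction = 1 × £15 = £15, leaving £185.
At £33,000 — income exceeds £31,800 by £1,200, which is 5 full-or-partial £250 increments; reduction = 5 × £15 = £75, leaving £125.
Lost: £185 − £125 = £60.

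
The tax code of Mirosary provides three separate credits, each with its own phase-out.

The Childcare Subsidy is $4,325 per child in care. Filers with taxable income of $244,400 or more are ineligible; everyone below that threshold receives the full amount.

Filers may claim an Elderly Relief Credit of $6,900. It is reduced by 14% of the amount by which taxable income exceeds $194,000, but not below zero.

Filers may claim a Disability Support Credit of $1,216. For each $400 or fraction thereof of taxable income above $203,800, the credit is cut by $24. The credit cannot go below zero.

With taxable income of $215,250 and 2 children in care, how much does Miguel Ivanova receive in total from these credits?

$13,095

Childcare Subsidy: base = 2 × $4,325 = $8,650. $215,250 is below the $244,400 cutoff, so the full $8,650 applies.
Elderly Relief Credit: 14% of the $21,250 excess over $194,000 is $2,975; credit = $6,900 − $2,975 = $3,925.
Disability Support Credit: income exceeds $203,800 by $11,450, which is 29 full-or-partial $400 increments; reduction = 29 × $24 = $696, leaving $520.
Total: $8,650 + $3,925 + $520 = $13,095.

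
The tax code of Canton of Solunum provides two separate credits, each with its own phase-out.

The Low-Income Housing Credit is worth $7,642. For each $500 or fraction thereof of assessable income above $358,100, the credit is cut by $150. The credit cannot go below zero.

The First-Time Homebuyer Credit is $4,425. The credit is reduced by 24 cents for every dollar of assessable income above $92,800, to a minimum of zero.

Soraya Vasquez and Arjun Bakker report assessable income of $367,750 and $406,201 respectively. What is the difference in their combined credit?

$4,642

Soraya ($367,750): Low-Income Housing Credit: income exceeds $358,100 by $9,650, which is 20 full-or-partial $500 increments; reduction = 20 × $150 = $3,000, leaving $4,642. First-Time Homebuyer Credit: 24% of the $274,950 excess over $92,800 is $65,988 ≥ base, so the credit is $0. total $4,642 + $0 = $4,642
Arjun ($406,201): Low-Income Housing Credit: income exceeds $358,100 by $48,101 → 97 increments × $150 = $14,550 ≥ base, so the credit is $0. First-Time Homebuyer Credit: 24% of the $313,401 excess over $92,800 is $75,216.24 ≥ base, so the credit is $0. total $0 + $0 = $0
Difference: |$4,642 − $0| = $4,642.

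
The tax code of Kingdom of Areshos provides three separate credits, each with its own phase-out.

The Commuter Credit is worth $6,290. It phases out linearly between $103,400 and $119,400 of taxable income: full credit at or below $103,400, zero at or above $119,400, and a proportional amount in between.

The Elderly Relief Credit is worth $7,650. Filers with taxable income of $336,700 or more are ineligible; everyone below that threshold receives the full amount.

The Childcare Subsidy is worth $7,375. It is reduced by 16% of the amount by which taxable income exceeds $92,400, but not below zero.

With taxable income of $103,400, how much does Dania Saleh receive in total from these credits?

$19,555

Commuter Credit: $103,400 is at or below the $103,400 threshold, so the full $6,290 applies.
Elderly Relief Credit: $103,400 is below the $336,700 cutoff, so the full $7,650 applies.
Childcare Subsidy: 16% of the $11,000 excess over $92,400 is $1,760; credit = $7,375 − $1,760 = $5,615.
Total: $6,290 + $7,650 + $5,615 = $19,555.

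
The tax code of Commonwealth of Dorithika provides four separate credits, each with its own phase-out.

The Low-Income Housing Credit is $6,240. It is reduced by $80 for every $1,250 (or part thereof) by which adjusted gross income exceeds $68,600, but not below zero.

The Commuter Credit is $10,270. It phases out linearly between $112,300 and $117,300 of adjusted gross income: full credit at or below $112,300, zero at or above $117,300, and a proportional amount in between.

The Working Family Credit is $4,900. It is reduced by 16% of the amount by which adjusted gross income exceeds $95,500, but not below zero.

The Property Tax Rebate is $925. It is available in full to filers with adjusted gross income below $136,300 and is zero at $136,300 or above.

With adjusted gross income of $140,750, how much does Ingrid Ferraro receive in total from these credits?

$1,600

Low-Income Housing Credit: income exceeds $68,600 by $72,150, which is 58 full-or-partial $1,250 increments; reduction = 58 × $80 = $4,640, leaving $1,600.
Commuter Credit: $140,750 is at or above $117,300, so the credit is $0.
Working Family Credit: 16% of the $45,250 excess over $95,500 is $7,240 ≥ base, so the credit is $0.
Property Tax Rebate: $140,750 meets or exceeds the $136,300 cutoff, so the credit is $0.
Total: $1,600 + $0 + $0 + $0 = $1,600.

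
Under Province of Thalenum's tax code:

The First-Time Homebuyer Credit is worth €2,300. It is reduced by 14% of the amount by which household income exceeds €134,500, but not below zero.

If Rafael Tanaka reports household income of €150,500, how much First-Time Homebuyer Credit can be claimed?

€60

First-Time Homebuyer Credit: 14% of the €16,000 excess over €134,500 is €2,240; credit = €2,300 − €2,240 = €60.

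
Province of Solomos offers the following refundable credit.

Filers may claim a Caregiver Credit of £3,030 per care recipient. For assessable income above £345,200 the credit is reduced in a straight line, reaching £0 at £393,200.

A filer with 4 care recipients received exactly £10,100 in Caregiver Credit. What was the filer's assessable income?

£353,200

Full credit = 4 × £3,030 = £12,120.
£10,100 is 10,100/12,120 of the full £12,120, so 2,020/12,120 of the £48,000 range has been used: income = £345,200 + £48,000 × 2,020/12,120 = £353,200.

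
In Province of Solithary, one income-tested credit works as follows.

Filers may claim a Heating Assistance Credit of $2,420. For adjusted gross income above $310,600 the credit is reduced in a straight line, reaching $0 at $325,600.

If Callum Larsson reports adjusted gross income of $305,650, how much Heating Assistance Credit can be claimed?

Heating Assistance Credit: $305,650 is at or below the $310,600 threshold, so the full $2,420 applies.

$2,420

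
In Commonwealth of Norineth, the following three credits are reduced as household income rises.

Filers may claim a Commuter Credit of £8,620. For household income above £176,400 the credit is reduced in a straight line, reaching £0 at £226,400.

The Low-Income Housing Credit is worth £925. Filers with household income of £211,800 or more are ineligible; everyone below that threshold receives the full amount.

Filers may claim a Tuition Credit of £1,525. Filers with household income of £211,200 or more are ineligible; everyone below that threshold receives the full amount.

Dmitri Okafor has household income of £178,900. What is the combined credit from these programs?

Commuter Credit: £178,900 is £2,500 into a £50,000 phase-out range, leaving 47,500/50,000 of the credit: £8,620 × 47,500/50,000 = £8,189.
Low-Income Housing Credit: £178,900 is below the £211,800 cutoff, so the full £925 applies.
Tuition Credit: £178,900 is below the £211,200 cutoff, so the full £1,525 applies.
Total: £8,189 + £925 + £1,525 = £10,639.

£10,639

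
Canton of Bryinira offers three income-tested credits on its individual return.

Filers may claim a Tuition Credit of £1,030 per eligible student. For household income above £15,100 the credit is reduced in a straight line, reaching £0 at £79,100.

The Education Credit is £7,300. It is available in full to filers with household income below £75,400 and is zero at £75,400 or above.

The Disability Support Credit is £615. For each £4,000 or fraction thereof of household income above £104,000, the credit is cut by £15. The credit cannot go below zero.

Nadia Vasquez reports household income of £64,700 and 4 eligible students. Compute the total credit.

Tuition Credit: base = 4 × £1,030 = £4,120. £64,700 is £49,600 into a £64,000 phase-out range, leaving 14,400/64,000 of the credit: £4,120 × 14,400/64,000 = £927.
Education Credit: £64,700 is below the £75,400 cutoff, so the full £7,300 applies.
Disability Support Credit: £64,700 is at or below the £104,000 threshold, so the full £615 applies.
Total: £927 + £7,300 + £615 = £8,842.

£8,842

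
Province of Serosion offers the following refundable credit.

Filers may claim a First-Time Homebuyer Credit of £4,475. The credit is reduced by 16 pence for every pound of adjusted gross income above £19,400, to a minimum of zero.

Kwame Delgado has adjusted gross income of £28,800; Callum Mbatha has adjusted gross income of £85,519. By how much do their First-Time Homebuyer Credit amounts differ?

Kwame (£28,800): First-Time Homebuyer Credit: 16% of the £9,400 excess over £19,400 is £1,504; credit = £4,475 − £1,504 = £2,971.
Callum (£85,519): First-Time Homebuyer Credit: 16% of the £66,119 excess over £19,400 is £10,579.04 ≥ base, so the credit is £0.
Difference: |£2,971 − £0| = £2,971.

£2,971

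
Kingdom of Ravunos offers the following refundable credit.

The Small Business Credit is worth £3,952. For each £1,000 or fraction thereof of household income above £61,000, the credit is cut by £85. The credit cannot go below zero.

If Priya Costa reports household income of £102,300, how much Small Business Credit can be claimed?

Small Business Credit: income exceeds £61,000 by £41,300, which is 42 full-or-partial £1,000 increments; reduction = 42 × £85 = £3,570, leaving £382.

£382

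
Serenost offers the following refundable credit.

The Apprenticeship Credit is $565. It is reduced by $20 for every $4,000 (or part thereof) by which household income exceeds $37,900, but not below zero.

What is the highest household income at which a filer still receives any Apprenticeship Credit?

$149,900

After 28 increments the reduction is 28 × $20 = $560, leaving $5; one more increment wipes it out. Increment 28 ends at excess 28 × $4,000 = $112,000, so the highest qualifying income is $37,900 + $112,000 = $149,900.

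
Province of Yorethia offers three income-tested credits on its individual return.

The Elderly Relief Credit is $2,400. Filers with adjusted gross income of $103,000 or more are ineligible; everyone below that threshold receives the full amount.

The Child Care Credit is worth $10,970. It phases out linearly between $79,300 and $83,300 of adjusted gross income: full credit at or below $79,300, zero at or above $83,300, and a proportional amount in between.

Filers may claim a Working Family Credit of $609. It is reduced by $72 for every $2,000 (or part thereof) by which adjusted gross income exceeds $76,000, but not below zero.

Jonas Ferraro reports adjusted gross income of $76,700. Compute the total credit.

$13,907

Elderly Relief Credit: $76,700 is below the $103,000 cutoff, so the full $2,400 applies.
Child Care Credit: $76,700 is at or below the $79,300 threshold, so the full $10,970 applies.
Working Family Credit: income exceeds $76,000 by $700, which is 1 full-or-partial $2,000 increment; reduction = 1 × $72 = $72, leaving $537.
Total: $2,400 + $10,970 + $537 = $13,907.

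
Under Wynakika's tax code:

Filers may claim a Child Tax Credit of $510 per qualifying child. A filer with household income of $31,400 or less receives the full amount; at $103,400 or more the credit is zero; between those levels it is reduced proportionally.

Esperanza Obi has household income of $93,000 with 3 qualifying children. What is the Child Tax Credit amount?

Child Tax Credit: base = 3 × $510 = $1,530. $93,000 is $61,600 into a $72,000 phase-out range, leaving 10,400/72,000 of the credit: $1,530 × 10,400/72,000 = $221.

$221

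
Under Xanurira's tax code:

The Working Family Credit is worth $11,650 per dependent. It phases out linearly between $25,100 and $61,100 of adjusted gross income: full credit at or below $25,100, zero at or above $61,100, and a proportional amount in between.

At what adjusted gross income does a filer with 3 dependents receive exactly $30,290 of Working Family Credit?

$29,900

Full credit = 3 × $11,650 = $34,950.
$30,290 is 30,290/34,950 of the full $34,950, so 4,660/34,950 of the $36,000 range has been used: income = $25,100 + $36,000 × 4,660/34,950 = $29,900.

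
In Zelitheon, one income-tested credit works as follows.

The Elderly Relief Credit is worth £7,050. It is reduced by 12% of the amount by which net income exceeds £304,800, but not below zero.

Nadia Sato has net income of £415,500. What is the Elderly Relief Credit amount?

Elderly Relief Credit: 12% of the £110,700 excess over £304,800 is £13,284 ≥ base, so the credit is £0.

£0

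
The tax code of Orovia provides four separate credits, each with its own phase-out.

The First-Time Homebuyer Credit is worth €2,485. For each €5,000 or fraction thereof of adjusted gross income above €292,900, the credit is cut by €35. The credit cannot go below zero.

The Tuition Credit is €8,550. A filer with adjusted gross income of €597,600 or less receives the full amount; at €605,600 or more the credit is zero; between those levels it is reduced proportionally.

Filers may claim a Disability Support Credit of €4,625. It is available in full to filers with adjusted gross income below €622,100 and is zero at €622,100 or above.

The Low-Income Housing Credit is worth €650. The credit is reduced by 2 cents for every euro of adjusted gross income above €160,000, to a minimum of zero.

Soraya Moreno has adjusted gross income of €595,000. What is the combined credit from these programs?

First-Time Homebuyer Credit: income exceeds €292,900 by €302,100, which is 61 full-or-partial €5,000 increments; reduction = 61 × €35 = €2,135, leaving €350.
Tuition Credit: €595,000 is at or below the €597,600 threshold, so the full €8,550 applies.
Disability Support Credit: €595,000 is below the €622,100 cutoff, so the full €4,625 applies.
Low-Income Housing Credit: 2% of the €435,000 excess over €160,000 is €8,700 ≥ base, so the credit is €0.
Total: €350 + €8,550 + €4,625 + €0 = €13,525.

€13,525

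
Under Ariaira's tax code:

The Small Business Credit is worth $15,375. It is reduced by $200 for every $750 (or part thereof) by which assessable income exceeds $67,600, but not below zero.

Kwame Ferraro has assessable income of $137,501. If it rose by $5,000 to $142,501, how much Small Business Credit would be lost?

At $137,501 — income exceeds $67,600 by $69,901 → 94 increments × $200 = $18,800 ≥ base, so the credit is $0.
At $142,501 — income exceeds $67,600 by $74,901 → 100 increments × $200 = $20,000 ≥ base, so the credit is $0.
Lost: $0 − $0 = $0.

$0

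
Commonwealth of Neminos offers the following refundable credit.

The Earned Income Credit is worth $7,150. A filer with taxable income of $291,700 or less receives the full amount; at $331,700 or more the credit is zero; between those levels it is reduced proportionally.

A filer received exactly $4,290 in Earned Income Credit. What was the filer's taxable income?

$4,290 is 4,290/7,150 of the full $7,150, so 2,860/7,150 of the $40,000 range has been used: income = $291,700 + $40,000 × 2,860/7,150 = $307,700.

$307,700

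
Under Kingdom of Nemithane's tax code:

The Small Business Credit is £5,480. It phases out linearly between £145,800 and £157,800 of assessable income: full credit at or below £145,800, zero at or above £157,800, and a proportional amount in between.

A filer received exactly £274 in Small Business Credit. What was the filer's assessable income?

£157,200

£274 is 274/5,480 of the full £5,480, so 5,206/5,480 of the £12,000 range has been used: income = £145,800 + £12,000 × 5,206/5,480 = £157,200.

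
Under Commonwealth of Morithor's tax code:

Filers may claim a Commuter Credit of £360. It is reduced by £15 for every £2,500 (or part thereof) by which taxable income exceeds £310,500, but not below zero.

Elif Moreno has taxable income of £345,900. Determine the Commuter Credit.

£135

Commuter Credit: income exceeds £310,500 by £35,400, which is 15 full-or-partial £2,500 increments; reduction = 15 × £15 = £225, leaving £135.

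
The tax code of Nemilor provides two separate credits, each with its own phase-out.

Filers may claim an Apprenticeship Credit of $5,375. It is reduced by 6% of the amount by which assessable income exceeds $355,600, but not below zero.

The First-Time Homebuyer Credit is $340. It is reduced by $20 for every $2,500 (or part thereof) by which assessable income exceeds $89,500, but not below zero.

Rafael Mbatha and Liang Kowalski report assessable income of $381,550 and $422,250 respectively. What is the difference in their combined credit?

$2,442

Rafael ($381,550): Apprenticeship Credit: 6% of the $25,950 excess over $355,600 is $1,557; credit = $5,375 − $1,557 = $3,818. First-Time Homebuyer Credit: income exceeds $89,500 by $292,050 → 117 increments × $20 = $2,340 ≥ base, so the credit is $0. total $3,818 + $0 = $3,818
Liang ($422,250): Apprenticeship Credit: 6% of the $66,650 excess over $355,600 is $3,999; credit = $5,375 − $3,999 = $1,376. First-Time Homebuyer Credit: income exceeds $89,500 by $332,750 → 134 increments × $20 = $2,680 ≥ base, so the credit is $0. total $1,376 + $0 = $1,376
Difference: |$3,818 − $1,376| = $2,442.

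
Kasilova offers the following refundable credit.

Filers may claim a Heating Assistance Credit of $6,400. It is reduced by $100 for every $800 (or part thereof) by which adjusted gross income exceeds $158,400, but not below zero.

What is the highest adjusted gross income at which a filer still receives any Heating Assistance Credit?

$208,800

After 63 increments the reduction is 63 × $100 = $6,300, leaving $100; one more increment wipes it out. Increment 63 ends at excess 63 × $800 = $50,400, so the highest qualifying income is $158,400 + $50,400 = $208,800.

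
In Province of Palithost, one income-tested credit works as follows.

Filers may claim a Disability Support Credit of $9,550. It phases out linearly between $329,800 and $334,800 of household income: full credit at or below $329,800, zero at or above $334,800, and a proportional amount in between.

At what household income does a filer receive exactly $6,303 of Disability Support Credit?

$6,303 is 6,303/9,550 of the full $9,550, so 3,247/9,550 of the $5,000 range has been used: income = $329,800 + $5,000 × 3,247/9,550 = $331,500.

$331,500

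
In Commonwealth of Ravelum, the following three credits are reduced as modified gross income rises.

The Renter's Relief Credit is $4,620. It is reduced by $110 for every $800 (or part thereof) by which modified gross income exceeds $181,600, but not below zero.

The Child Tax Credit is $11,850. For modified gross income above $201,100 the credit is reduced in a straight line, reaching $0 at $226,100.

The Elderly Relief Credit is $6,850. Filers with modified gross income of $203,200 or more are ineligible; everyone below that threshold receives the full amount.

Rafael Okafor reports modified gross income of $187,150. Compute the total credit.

$22,550

Renter's Relief Credit: income exceeds $181,600 by $5,550, which is 7 full-or-partial $800 increments; reduction = 7 × $110 = $770, leaving $3,850.
Child Tax Credit: $187,150 is at or below the $201,100 threshold, so the full $11,850 applies.
Elderly Relief Credit: $187,150 is below the $203,200 cutoff, so the full $6,850 applies.
Total: $3,850 + $11,850 + $6,850 = $22,550.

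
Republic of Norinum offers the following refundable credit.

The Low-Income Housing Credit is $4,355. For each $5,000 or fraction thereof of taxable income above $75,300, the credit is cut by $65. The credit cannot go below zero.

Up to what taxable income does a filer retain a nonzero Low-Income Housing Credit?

$405,300

After 66 increments the reduction is 66 × $65 = $4,290, leaving $65; one more increment wipes it out. Increment 66 ends at excess 66 × $5,000 = $330,000, so the highest qualifying income is $75,300 + $330,000 = $405,300.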